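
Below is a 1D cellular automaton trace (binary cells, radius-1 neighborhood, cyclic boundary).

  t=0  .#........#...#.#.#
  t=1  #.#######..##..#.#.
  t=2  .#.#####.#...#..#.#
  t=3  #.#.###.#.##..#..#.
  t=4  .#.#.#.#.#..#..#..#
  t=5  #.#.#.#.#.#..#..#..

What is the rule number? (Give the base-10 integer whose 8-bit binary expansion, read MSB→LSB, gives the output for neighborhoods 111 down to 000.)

  ### -> #   bit 7 = 1  t=1,i=3
  ##. -> .   bit 6 = 0  t=1,i=8
  #.# -> #   bit 5 = 1  t=0,i=0
  #.. -> #   bit 4 = 1  t=0,i=2
  .## -> .   bit 3 = 0  t=1,i=2
  .#. -> .   bit 2 = 0  t=0,i=1
  ..# -> .   bit 1 = 0  t=0,i=9
  ... -> #   bit 0 = 1  t=0,i=3
  bits 10110001 = 177

177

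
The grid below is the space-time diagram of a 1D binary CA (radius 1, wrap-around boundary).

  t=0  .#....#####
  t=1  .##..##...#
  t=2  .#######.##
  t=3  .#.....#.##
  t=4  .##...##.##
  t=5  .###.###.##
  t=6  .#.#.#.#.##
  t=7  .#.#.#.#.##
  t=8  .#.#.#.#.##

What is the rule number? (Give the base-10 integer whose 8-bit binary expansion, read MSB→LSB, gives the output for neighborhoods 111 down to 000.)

  nb ###: next=.  (t=0,i=7, bit7=0)
  nb ##.: next=#  (t=0,i=10, bit6=1)
  nb #.#: next=.  (t=0,i=0, bit5=0)
  nb #..: next=#  (t=0,i=2, bit4=1)
  nb .##: next=#  (t=0,i=6, bit3=1)
  nb .#.: next=#  (t=0,i=1, bit2=1)
  nb ..#: next=#  (t=0,i=5, bit1=1)
  nb ...: next=.  (t=0,i=3, bit0=0)
  bits 01011110 = 94

94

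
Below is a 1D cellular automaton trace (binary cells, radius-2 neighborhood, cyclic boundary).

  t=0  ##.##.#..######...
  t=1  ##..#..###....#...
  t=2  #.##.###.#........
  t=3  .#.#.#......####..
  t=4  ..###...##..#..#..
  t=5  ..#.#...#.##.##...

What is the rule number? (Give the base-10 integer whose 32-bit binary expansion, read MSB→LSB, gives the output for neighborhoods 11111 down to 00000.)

313274049

  [31] ##### => .  t=0,i=11
  [30] ####. => .  t=0,i=13
  [29] ###.# => .  t=2,i=7
  [28] ###.. => #  t=0,i=14
  [27] ##.## => .  t=0,i=2
  [26] ##.#. => .  t=0,i=5
  [25] ##..# => #  t=1,i=2
  [24] ##... => .  t=0,i=15
  [23] #.### => #  t=2,i=5
  [22] #.##. => .  t=0,i=3
  [21] #.#.# => #  t=3,i=3
  [20] #.#.. => .  t=0,i=6
  [19] #..## => #  t=0,i=8
  [18] #..#. => #  t=1,i=3
  [17] #...# => .  t=0,i=16
  [16] #.... => .  t=1,i=11
  [15] .#### => .  t=0,i=10
  [14] .###. => .  t=1,i=8
  [13] .##.# => #  t=0,i=1
  [12] .##.. => .  t=1,i=1
  [11] .#.## => #  t=2,i=1
  [10] .#.#. => #  t=3,i=2
  [9] .#..# => #  t=0,i=7
  [8] .#... => .  t=1,i=15
  [7] ..### => #  t=0,i=9
  [6] ..##. => #  t=0,i=0
  [5] ..#.# => .  t=2,i=0
  [4] ..#.. => .  t=1,i=4
  [3] ...## => .  t=0,i=17
  [2] ...#. => .  t=1,i=13
  [1] ....# => .  t=1,i=12
  [0] ..... => #  t=2,i=12
  bits 00010010101011000010111011000001 = 313274049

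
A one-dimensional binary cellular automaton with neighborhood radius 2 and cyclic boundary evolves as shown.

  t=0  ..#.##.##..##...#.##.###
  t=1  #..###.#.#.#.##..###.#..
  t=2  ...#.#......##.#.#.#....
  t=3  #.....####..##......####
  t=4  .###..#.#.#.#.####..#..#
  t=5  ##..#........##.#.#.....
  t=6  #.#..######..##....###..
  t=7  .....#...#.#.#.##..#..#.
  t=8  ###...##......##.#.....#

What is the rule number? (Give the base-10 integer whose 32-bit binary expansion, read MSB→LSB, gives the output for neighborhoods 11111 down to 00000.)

  ##### -> .   bit 31 = 0  t=3,i=22
  ####. -> #   bit 30 = 1  t=3,i=8
  ###.# -> #   bit 29 = 1  t=1,i=5
  ###.. -> .   bit 28 = 0  t=0,i=23
  ##.## -> .   bit 27 = 0  t=0,i=6
  ##.#. -> .   bit 26 = 0  t=1,i=6
  ##..# -> #   bit 25 = 1  t=0,i=0
  ##... -> #   bit 24 = 1  t=0,i=13
  #.### -> #   bit 23 = 1  t=0,i=21
  #.##. -> #   bit 22 = 1  t=0,i=4
  #.#.# -> .   bit 21 = 0  t=1,i=7
  #.#.. -> .   bit 20 = 0  t=1,i=21
  #..## -> .   bit 19 = 0  t=0,i=10
  #..#. -> .   bit 18 = 0  t=0,i=1
  #...# -> #   bit 17 = 1  t=0,i=14
  #.... -> #   bit 16 = 1  t=2,i=7
  .#### -> .   bit 15 = 0  t=3,i=7
  .###. -> .   bit 14 = 0  t=0,i=22
  .##.# -> #   bit 13 = 1  t=0,i=5
  .##.. -> .   bit 12 = 0  t=0,i=8
  .#.## -> #   bit 11 = 1  t=0,i=3
  .#.#. -> .   bit 10 = 0  t=1,i=8
  .#..# -> .   bit 9 = 0  t=1,i=1
  .#... -> #   bit 8 = 1  t=2,i=6
  ..### -> #   bit 7 = 1  t=1,i=3
  ..##. -> #   bit 6 = 1  t=0,i=11
  ..#.# -> .   bit 5 = 0  t=0,i=2
  ..#.. -> .   bit 4 = 0  t=1,i=0
  ...## -> .   bit 3 = 0  t=2,i=11
  ...#. -> .   bit 2 = 0  t=0,i=15
  ....# -> .   bit 1 = 0  t=2,i=1
  ..... -> #   bit 0 = 1  t=2,i=0
  bits 01100011110000110010100111000001 = 1673734593

1673734593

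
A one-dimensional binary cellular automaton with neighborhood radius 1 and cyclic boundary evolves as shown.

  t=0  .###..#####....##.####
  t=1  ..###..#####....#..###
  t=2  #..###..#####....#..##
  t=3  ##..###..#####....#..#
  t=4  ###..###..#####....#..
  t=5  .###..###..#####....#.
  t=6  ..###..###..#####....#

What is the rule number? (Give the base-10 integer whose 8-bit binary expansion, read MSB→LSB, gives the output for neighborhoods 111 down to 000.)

208

  [7] ### => #  t=0,i=2
  [6] ##. => #  t=0,i=3
  [5] #.# => .  t=0,i=0
  [4] #.. => #  t=0,i=4
  [3] .## => .  t=0,i=1
  [2] .#. => .  t=1,i=16
  [1] ..# => .  t=0,i=5
  [0] ... => .  t=0,i=12
  bits 11010000 = 208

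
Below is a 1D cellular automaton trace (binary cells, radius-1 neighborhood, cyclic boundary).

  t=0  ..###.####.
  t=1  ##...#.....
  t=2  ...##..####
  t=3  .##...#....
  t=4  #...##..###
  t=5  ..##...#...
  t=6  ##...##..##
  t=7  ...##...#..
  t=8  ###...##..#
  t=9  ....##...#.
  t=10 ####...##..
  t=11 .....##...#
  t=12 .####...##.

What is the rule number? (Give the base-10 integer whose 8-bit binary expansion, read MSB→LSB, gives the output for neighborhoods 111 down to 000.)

  nb ###: next=.  (t=0,i=3, bit7=0)
  nb ##.: next=.  (t=0,i=4, bit6=0)
  nb #.#: next=#  (t=0,i=5, bit5=1)
  nb #..: next=.  (t=0,i=10, bit4=0)
  nb .##: next=.  (t=0,i=2, bit3=0)
  nb .#.: next=.  (t=1,i=5, bit2=0)
  nb ..#: next=#  (t=0,i=1, bit1=1)
  nb ...: next=#  (t=0,i=0, bit0=1)
  bits 00100011 = 35

35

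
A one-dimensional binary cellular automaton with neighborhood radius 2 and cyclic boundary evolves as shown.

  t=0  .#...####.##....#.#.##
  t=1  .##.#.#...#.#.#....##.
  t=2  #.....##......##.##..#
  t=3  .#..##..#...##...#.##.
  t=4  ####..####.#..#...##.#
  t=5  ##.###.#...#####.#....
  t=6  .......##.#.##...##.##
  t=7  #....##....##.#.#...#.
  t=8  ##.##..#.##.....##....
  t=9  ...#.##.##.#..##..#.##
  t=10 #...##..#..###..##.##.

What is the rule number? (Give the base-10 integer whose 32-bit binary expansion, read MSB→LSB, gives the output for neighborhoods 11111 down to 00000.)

  [31] ##### => #  t=4,i=1
  [30] ####. => .  t=0,i=7
  [29] ###.# => .  t=0,i=8
  [28] ###.. => #  t=4,i=3
  [27] ##.## => .  t=0,i=9
  [26] ##.#. => .  t=0,i=0
  [25] ##..# => #  t=1,i=21
  [24] ##... => #  t=0,i=12
  [23] #.### => .  t=4,i=21
  [22] #.##. => #  t=0,i=10
  [21] #.#.# => .  t=0,i=18
  [20] #.#.. => #  t=0,i=1
  [19] #..## => #  t=1,i=0
  [18] #..#. => #  t=3,i=0
  [17] #...# => .  t=0,i=3
  [16] #.... => .  t=0,i=13
  [15] .#### => #  t=0,i=6
  [14] .###. => .  t=5,i=4
  [13] .##.# => .  t=0,i=21
  [12] .##.. => .  t=0,i=11
  [11] .#.## => #  t=0,i=19
  [10] .#.#. => .  t=0,i=17
  [9] .#..# => #  t=3,i=2
  [8] .#... => #  t=0,i=2
  [7] ..### => .  t=0,i=5
  [6] ..##. => .  t=1,i=1
  [5] ..#.# => .  t=0,i=16
  [4] ..#.. => #  t=3,i=1
  [3] ...## => #  t=0,i=4
  [2] ...#. => .  t=0,i=15
  [1] ....# => #  t=0,i=14
  [0] ..... => .  t=2,i=3
  bits 10010011010111001000101100011010 = 2472315674

2472315674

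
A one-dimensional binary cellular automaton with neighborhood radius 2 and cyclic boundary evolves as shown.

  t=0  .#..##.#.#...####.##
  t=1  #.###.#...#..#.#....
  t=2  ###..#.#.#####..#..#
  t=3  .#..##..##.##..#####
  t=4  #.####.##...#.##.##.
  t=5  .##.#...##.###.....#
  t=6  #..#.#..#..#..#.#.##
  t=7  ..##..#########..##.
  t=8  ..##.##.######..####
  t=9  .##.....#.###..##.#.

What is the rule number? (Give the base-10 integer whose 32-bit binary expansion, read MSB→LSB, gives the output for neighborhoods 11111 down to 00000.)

3314293749

  nb #####: next=#  (t=2,i=11, bit31=1)
  nb ####.: next=#  (t=0,i=15, bit30=1)
  nb ###.#: next=.  (t=0,i=16, bit29=0)
  nb ###..: next=.  (t=2,i=2, bit28=0)
  nb ##.##: next=.  (t=0,i=17, bit27=0)
  nb ##.#.: next=#  (t=0,i=0, bit26=1)
  nb ##..#: next=.  (t=2,i=3, bit25=0)
  nb ##...: next=#  (t=4,i=9, bit24=1)
  nb #.###: next=#  (t=1,i=2, bit23=1)
  nb #.##.: next=.  (t=0,i=18, bit22=0)
  nb #.#.#: next=.  (t=0,i=7, bit21=0)
  nb #.#..: next=.  (t=0,i=1, bit20=0)
  nb #..##: next=#  (t=0,i=3, bit19=1)
  nb #..#.: next=#  (t=1,i=12, bit18=1)
  nb #...#: next=.  (t=0,i=11, bit17=0)
  nb #....: next=.  (t=1,i=17, bit16=0)
  nb .####: next=.  (t=0,i=14, bit15=0)
  nb .###.: next=.  (t=1,i=3, bit14=0)
  nb .##.#: next=.  (t=0,i=5, bit13=0)
  nb .##..: next=#  (t=3,i=5, bit12=1)
  nb .#.##: next=#  (t=1,i=1, bit11=1)
  nb .#.#.: next=.  (t=0,i=8, bit10=0)
  nb .#..#: next=#  (t=0,i=2, bit9=1)
  nb .#...: next=#  (t=0,i=10, bit8=1)
  nb ..###: next=#  (t=0,i=13, bit7=1)
  nb ..##.: next=#  (t=0,i=4, bit6=1)
  nb ..#.#: next=#  (t=1,i=0, bit5=1)
  nb ..#..: next=#  (t=1,i=10, bit4=1)
  nb ...##: next=.  (t=0,i=12, bit3=0)
  nb ...#.: next=#  (t=1,i=9, bit2=1)
  nb ....#: next=.  (t=1,i=18, bit1=0)
  nb .....: next=#  (t=5,i=16, bit0=1)
  bits 11000101100011000001101111110101 = 3314293749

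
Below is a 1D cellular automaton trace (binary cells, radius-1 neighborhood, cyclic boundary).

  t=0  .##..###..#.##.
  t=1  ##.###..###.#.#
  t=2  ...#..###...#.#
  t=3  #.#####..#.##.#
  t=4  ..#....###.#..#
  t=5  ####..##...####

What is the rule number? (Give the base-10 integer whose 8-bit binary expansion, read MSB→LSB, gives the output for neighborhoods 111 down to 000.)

  nb ###: next=.  (t=0,i=6, bit7=0)
  nb ##.: next=.  (t=0,i=2, bit6=0)
  nb #.#: next=.  (t=0,i=11, bit5=0)
  nb #..: next=#  (t=0,i=3, bit4=1)
  nb .##: next=#  (t=0,i=1, bit3=1)
  nb .#.: next=#  (t=0,i=10, bit2=1)
  nb ..#: next=#  (t=0,i=0, bit1=1)
  nb ...: next=.  (t=2,i=1, bit0=0)
  bits 00011110 = 30

30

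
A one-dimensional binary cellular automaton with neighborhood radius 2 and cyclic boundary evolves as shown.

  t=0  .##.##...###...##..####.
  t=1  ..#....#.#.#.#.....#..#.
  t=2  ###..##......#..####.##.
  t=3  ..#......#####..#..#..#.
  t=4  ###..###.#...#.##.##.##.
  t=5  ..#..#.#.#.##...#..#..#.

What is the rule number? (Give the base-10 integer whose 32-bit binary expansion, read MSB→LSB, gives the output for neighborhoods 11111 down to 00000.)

  #####|.  b31=0 t=3,i=11
  ####.|.  b30=0 t=0,i=21
  ###.#|#  b29=1 t=2,i=19
  ###..|#  b28=1 t=0,i=11
  ##.##|.  b27=0 t=0,i=3
  ##.#.|.  b26=0 t=4,i=8
  ##..#|.  b25=0 t=0,i=17
  ##...|.  b24=0 t=0,i=6
  #.###|.  b23=0 t=2,i=0
  #.##.|.  b22=0 t=0,i=4
  #.#.#|.  b21=0 t=1,i=9
  #.#..|#  b20=1 t=1,i=13
  #..##|.  b19=0 t=0,i=0
  #..#.|#  b18=1 t=1,i=21
  #...#|#  b17=1 t=0,i=7
  #....|.  b16=0 t=1,i=4
  .####|.  b15=0 t=0,i=20
  .###.|.  b14=0 t=0,i=10
  .##.#|#  b13=1 t=0,i=2
  .##..|.  b12=0 t=0,i=5
  .#.##|.  b11=0 t=4,i=14
  .#.#.|.  b10=0 t=1,i=8
  .#..#|.  b9=0 t=1,i=20
  .#...|.  b8=0 t=1,i=3
  ..###|#  b7=1 t=0,i=9
  ..##.|.  b6=0 t=0,i=1
  ..#.#|.  b5=0 t=1,i=7
  ..#..|#  b4=1 t=1,i=2
  ...##|.  b3=0 t=0,i=8
  ...#.|#  b2=1 t=1,i=1
  ....#|#  b1=1 t=1,i=5
  .....|#  b0=1 t=1,i=16
  bits 00110000000101100010000010010111 = 806756503

806756503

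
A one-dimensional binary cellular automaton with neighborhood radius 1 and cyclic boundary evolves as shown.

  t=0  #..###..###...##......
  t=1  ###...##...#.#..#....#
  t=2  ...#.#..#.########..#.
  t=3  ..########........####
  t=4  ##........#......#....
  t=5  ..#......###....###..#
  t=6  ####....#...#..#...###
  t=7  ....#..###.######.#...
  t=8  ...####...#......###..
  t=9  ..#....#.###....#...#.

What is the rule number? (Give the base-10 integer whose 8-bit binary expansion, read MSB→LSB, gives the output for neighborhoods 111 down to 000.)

54

  ### -> .   bit 7 = 0  t=0,i=4
  ##. -> .   bit 6 = 0  t=0,i=5
  #.# -> #   bit 5 = 1  t=1,i=12
  #.. -> #   bit 4 = 1  t=0,i=1
  .## -> .   bit 3 = 0  t=0,i=3
  .#. -> #   bit 2 = 1  t=0,i=0
  ..# -> #   bit 1 = 1  t=0,i=2
  ... -> .   bit 0 = 0  t=0,i=12
  bits 00110110 = 54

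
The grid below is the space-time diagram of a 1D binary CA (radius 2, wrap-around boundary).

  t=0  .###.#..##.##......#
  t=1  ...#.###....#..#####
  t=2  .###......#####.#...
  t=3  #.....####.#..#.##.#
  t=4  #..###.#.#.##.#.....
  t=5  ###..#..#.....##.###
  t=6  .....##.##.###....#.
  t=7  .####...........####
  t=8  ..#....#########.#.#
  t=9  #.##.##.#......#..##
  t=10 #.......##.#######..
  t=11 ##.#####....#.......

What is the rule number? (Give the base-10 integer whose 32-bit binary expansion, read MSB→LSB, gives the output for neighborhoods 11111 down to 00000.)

538613567

  ##### -> .   bit 31 = 0  t=1,i=17
  ####. -> .   bit 30 = 0  t=1,i=18
  ###.# -> #   bit 29 = 1  t=0,i=3
  ###.. -> .   bit 28 = 0  t=1,i=7
  ##.## -> .   bit 27 = 0  t=0,i=10
  ##.#. -> .   bit 26 = 0  t=0,i=4
  ##..# -> .   bit 25 = 0  t=5,i=3
  ##... -> .   bit 24 = 0  t=0,i=13
  #.### -> .   bit 23 = 0  t=0,i=1
  #.##. -> .   bit 22 = 0  t=0,i=11
  #.#.# -> .   bit 21 = 0  t=4,i=7
  #.#.. -> #   bit 20 = 1  t=0,i=5
  #..## -> #   bit 19 = 1  t=0,i=7
  #..#. -> .   bit 18 = 0  t=3,i=13
  #...# -> #   bit 17 = 1  t=1,i=1
  #.... -> .   bit 16 = 0  t=0,i=14
  .#### -> #   bit 15 = 1  t=1,i=16
  .###. -> .   bit 14 = 0  t=0,i=2
  .##.# -> .   bit 13 = 0  t=0,i=9
  .##.. -> #   bit 12 = 1  t=0,i=12
  .#.## -> .   bit 11 = 0  t=0,i=0
  .#.#. -> #   bit 10 = 1  t=4,i=8
  .#..# -> #   bit 9 = 1  t=0,i=6
  .#... -> #   bit 8 = 1  t=2,i=17
  ..### -> .   bit 7 = 0  t=1,i=15
  ..##. -> .   bit 6 = 0  t=0,i=8
  ..#.# -> #   bit 5 = 1  t=0,i=19
  ..#.. -> #   bit 4 = 1  t=1,i=12
  ...## -> #   bit 3 = 1  t=2,i=0
  ...#. -> #   bit 2 = 1  t=0,i=18
  ....# -> #   bit 1 = 1  t=0,i=17
  ..... -> #   bit 0 = 1  t=0,i=15
  bits 00100000000110101001011100111111 = 538613567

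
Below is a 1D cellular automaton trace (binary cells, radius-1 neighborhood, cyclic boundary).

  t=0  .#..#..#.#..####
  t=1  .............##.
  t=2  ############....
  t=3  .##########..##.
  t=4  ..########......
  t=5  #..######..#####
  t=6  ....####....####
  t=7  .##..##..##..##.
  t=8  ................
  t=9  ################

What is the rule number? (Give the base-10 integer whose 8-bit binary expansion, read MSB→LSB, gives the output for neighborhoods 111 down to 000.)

129

  ### -> #   bit 7 = 1  t=0,i=13
  ##. -> .   bit 6 = 0  t=0,i=15
  #.# -> .   bit 5 = 0  t=0,i=0
  #.. -> .   bit 4 = 0  t=0,i=2
  .## -> .   bit 3 = 0  t=0,i=12
  .#. -> .   bit 2 = 0  t=0,i=1
  ..# -> .   bit 1 = 0  t=0,i=3
  ... -> #   bit 0 = 1  t=1,i=0
  bits 10000001 = 129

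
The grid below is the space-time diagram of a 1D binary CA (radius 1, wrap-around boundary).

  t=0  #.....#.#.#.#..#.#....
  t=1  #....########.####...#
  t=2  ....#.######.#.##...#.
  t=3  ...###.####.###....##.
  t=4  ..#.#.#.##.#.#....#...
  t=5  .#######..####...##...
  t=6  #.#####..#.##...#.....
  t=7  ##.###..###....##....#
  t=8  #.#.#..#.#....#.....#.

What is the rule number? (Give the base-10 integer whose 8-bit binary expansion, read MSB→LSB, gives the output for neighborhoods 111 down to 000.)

166

  [7] ### => #  t=1,i=6
  [6] ##. => .  t=1,i=0
  [5] #.# => #  t=0,i=7
  [4] #.. => .  t=0,i=1
  [3] .## => .  t=1,i=5
  [2] .#. => #  t=0,i=0
  [1] ..# => #  t=0,i=5
  [0] ... => .  t=0,i=2
  bits 10100110 = 166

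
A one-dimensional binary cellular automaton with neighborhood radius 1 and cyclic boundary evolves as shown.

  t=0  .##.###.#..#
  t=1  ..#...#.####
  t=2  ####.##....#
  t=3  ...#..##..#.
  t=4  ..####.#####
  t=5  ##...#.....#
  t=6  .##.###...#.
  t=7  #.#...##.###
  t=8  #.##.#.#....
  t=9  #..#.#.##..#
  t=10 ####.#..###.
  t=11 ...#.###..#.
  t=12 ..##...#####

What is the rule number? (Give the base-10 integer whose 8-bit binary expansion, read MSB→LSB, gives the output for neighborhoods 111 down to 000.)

  ###|.  b7=0 t=0,i=5
  ##.|#  b6=1 t=0,i=2
  #.#|.  b5=0 t=0,i=0
  #..|#  b4=1 t=0,i=9
  .##|.  b3=0 t=0,i=1
  .#.|#  b2=1 t=0,i=8
  ..#|#  b1=1 t=0,i=10
  ...|.  b0=0 t=1,i=4
  bits 01010110 = 86

86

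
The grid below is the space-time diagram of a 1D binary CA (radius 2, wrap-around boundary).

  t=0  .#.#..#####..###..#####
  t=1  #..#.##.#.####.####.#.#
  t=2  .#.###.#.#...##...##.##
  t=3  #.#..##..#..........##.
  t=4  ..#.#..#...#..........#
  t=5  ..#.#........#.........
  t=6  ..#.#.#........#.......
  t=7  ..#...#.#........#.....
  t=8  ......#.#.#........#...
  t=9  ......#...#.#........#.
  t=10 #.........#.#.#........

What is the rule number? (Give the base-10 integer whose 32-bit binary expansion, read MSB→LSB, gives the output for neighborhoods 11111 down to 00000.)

  ##### -> #   bit 31 = 1  t=0,i=8
  ####. -> .   bit 30 = 0  t=0,i=9
  ###.# -> #   bit 29 = 1  t=0,i=22
  ###.. -> #   bit 28 = 1  t=0,i=10
  ##.## -> #   bit 27 = 1  t=1,i=14
  ##.#. -> #   bit 26 = 1  t=0,i=0
  ##..# -> #   bit 25 = 1  t=0,i=11
  ##... -> .   bit 24 = 0  t=2,i=15
  #.### -> .   bit 23 = 0  t=1,i=10
  #.##. -> #   bit 22 = 1  t=1,i=5
  #.#.# -> .   bit 21 = 0  t=0,i=1
  #.#.. -> #   bit 20 = 1  t=0,i=3
  #..## -> #   bit 19 = 1  t=0,i=5
  #..#. -> .   bit 18 = 0  t=1,i=2
  #...# -> .   bit 17 = 0  t=2,i=11
  #.... -> #   bit 16 = 1  t=3,i=11
  .#### -> .   bit 15 = 0  t=0,i=7
  .###. -> .   bit 14 = 0  t=0,i=14
  .##.# -> .   bit 13 = 0  t=1,i=6
  .##.. -> .   bit 12 = 0  t=1,i=0
  .#.## -> #   bit 11 = 1  t=1,i=4
  .#.#. -> .   bit 10 = 0  t=0,i=2
  .#..# -> .   bit 9 = 0  t=0,i=4
  .#... -> .   bit 8 = 0  t=2,i=10
  ..### -> #   bit 7 = 1  t=0,i=6
  ..##. -> .   bit 6 = 0  t=2,i=13
  ..#.# -> #   bit 5 = 1  t=1,i=3
  ..#.. -> .   bit 4 = 0  t=3,i=9
  ...## -> .   bit 3 = 0  t=2,i=12
  ...#. -> .   bit 2 = 0  t=4,i=10
  ....# -> .   bit 1 = 0  t=3,i=18
  ..... -> .   bit 0 = 0  t=3,i=12
  bits 10111110010110010000100010100000 = 3193505952

3193505952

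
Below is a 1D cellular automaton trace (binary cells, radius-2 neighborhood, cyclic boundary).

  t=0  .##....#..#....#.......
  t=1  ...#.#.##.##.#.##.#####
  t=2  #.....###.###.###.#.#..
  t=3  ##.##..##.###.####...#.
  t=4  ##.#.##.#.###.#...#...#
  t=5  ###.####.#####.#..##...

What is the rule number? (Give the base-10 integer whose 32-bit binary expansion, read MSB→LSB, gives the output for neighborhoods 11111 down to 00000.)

  nb #####: next=#  (t=1,i=20, bit31=1)
  nb ####.: next=.  (t=1,i=21, bit30=0)
  nb ###.#: next=#  (t=2,i=8, bit29=1)
  nb ###..: next=.  (t=1,i=22, bit28=0)
  nb ##.##: next=.  (t=1,i=9, bit27=0)
  nb ##.#.: next=#  (t=1,i=12, bit26=1)
  nb ##..#: next=#  (t=3,i=5, bit25=1)
  nb ##...: next=#  (t=0,i=3, bit24=1)
  nb #.###: next=#  (t=1,i=18, bit23=1)
  nb #.##.: next=#  (t=1,i=7, bit22=1)
  nb #.#.#: next=.  (t=1,i=5, bit21=0)
  nb #.#..: next=.  (t=2,i=20, bit20=0)
  nb #..##: next=#  (t=3,i=6, bit19=1)
  nb #..#.: next=.  (t=0,i=9, bit18=0)
  nb #...#: next=.  (t=1,i=1, bit17=0)
  nb #....: next=.  (t=0,i=4, bit16=0)
  nb .####: next=.  (t=1,i=19, bit15=0)
  nb .###.: next=#  (t=2,i=7, bit14=1)
  nb .##.#: next=#  (t=1,i=8, bit13=1)
  nb .##..: next=.  (t=0,i=2, bit12=0)
  nb .#.##: next=#  (t=1,i=6, bit11=1)
  nb .#.#.: next=.  (t=1,i=4, bit10=0)
  nb .#..#: next=#  (t=0,i=8, bit9=1)
  nb .#...: next=#  (t=0,i=11, bit8=1)
  nb ..###: next=.  (t=2,i=6, bit7=0)
  nb ..##.: next=.  (t=0,i=1, bit6=0)
  nb ..#.#: next=.  (t=1,i=3, bit5=0)
  nb ..#..: next=#  (t=0,i=7, bit4=1)
  nb ...##: next=.  (t=0,i=0, bit3=0)
  nb ...#.: next=.  (t=0,i=6, bit2=0)
  nb ....#: next=#  (t=0,i=5, bit1=1)
  nb .....: next=#  (t=0,i=18, bit0=1)
  bits 10100111110010000110101100010011 = 2814929683

2814929683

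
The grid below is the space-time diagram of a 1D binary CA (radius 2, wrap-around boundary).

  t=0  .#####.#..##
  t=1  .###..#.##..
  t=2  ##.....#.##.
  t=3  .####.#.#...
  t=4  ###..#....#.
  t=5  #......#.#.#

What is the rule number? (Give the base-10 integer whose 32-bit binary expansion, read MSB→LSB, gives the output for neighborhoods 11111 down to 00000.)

2240387725

  [31] ##### => #  t=0,i=3
  [30] ####. => .  t=0,i=4
  [29] ###.# => .  t=0,i=5
  [28] ###.. => .  t=1,i=3
  [27] ##.## => .  t=0,i=0
  [26] ##.#. => #  t=0,i=6
  [25] ##..# => .  t=1,i=4
  [24] ##... => #  t=1,i=10
  [23] #.### => #  t=0,i=1
  [22] #.##. => .  t=1,i=8
  [21] #.#.# => .  t=3,i=6
  [20] #.#.. => .  t=0,i=7
  [19] #..## => #  t=0,i=9
  [18] #..#. => .  t=1,i=5
  [17] #...# => .  t=1,i=11
  [16] #.... => #  t=2,i=3
  [15] .#### => #  t=0,i=2
  [14] .###. => .  t=1,i=2
  [13] .##.# => .  t=0,i=11
  [12] .##.. => #  t=1,i=9
  [11] .#.## => #  t=1,i=7
  [10] .#.#. => .  t=3,i=7
  [9] .#..# => #  t=0,i=8
  [8] .#... => .  t=3,i=9
  [7] ..### => #  t=1,i=1
  [6] ..##. => .  t=0,i=10
  [5] ..#.# => .  t=1,i=6
  [4] ..#.. => .  t=4,i=5
  [3] ...## => #  t=1,i=0
  [2] ...#. => #  t=2,i=6
  [1] ....# => .  t=2,i=5
  [0] ..... => #  t=2,i=4
  bits 10000101100010011001101010001101 = 2240387725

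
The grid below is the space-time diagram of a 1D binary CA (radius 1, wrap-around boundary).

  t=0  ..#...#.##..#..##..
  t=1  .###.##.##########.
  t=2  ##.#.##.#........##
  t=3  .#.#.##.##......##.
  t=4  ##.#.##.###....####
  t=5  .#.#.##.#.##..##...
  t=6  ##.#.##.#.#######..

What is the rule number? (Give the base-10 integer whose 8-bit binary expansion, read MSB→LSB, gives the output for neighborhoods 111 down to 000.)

  ###|.  b7=0 t=1,i=2
  ##.|#  b6=1 t=0,i=9
  #.#|.  b5=0 t=0,i=7
  #..|#  b4=1 t=0,i=3
  .##|#  b3=1 t=0,i=8
  .#.|#  b2=1 t=0,i=2
  ..#|#  b1=1 t=0,i=1
  ...|.  b0=0 t=0,i=0
  bits 01011110 = 94

94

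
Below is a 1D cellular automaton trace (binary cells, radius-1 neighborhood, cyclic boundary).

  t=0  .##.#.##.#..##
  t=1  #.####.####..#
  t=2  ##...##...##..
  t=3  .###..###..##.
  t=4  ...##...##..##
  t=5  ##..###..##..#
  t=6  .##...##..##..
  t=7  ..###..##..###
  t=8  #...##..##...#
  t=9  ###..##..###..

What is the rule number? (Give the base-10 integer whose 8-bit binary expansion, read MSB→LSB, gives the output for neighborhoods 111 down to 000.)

117

  ### -> .   bit 7 = 0  t=1,i=3
  ##. -> #   bit 6 = 1  t=0,i=2
  #.# -> #   bit 5 = 1  t=0,i=0
  #.. -> #   bit 4 = 1  t=0,i=10
  .## -> .   bit 3 = 0  t=0,i=1
  .#. -> #   bit 2 = 1  t=0,i=4
  ..# -> .   bit 1 = 0  t=0,i=11
  ... -> #   bit 0 = 1  t=2,i=3
  bits 01110101 = 117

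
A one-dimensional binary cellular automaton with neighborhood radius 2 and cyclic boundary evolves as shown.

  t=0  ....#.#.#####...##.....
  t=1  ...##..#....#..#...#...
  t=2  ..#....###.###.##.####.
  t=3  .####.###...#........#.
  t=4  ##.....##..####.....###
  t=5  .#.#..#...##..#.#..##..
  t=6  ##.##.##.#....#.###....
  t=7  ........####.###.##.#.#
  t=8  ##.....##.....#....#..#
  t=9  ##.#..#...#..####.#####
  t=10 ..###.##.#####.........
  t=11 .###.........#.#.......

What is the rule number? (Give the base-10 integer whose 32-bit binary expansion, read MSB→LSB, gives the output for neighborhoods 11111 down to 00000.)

  ##### -> .   bit 31 = 0  t=0,i=10
  ####. -> .   bit 30 = 0  t=0,i=11
  ###.# -> .   bit 29 = 0  t=2,i=9
  ###.. -> #   bit 28 = 1  t=0,i=12
  ##.## -> .   bit 27 = 0  t=2,i=10
  ##.#. -> #   bit 26 = 1  t=6,i=8
  ##..# -> .   bit 25 = 0  t=1,i=5
  ##... -> .   bit 24 = 0  t=0,i=13
  #.### -> .   bit 23 = 0  t=0,i=8
  #.##. -> .   bit 22 = 0  t=2,i=15
  #.#.# -> .   bit 21 = 0  t=0,i=6
  #.#.. -> #   bit 20 = 1  t=5,i=3
  #..## -> #   bit 19 = 1  t=3,i=0
  #..#. -> .   bit 18 = 0  t=1,i=6
  #...# -> .   bit 17 = 0  t=0,i=14
  #.... -> #   bit 16 = 1  t=0,i=19
  .#### -> .   bit 15 = 0  t=0,i=9
  .###. -> #   bit 14 = 1  t=2,i=8
  .##.# -> .   bit 13 = 0  t=2,i=16
  .##.. -> .   bit 12 = 0  t=0,i=17
  .#.## -> #   bit 11 = 1  t=0,i=7
  .#.#. -> .   bit 10 = 0  t=0,i=5
  .#..# -> #   bit 9 = 1  t=1,i=13
  .#... -> #   bit 8 = 1  t=1,i=8
  ..### -> #   bit 7 = 1  t=2,i=7
  ..##. -> .   bit 6 = 0  t=0,i=16
  ..#.# -> #   bit 5 = 1  t=0,i=4
  ..#.. -> #   bit 4 = 1  t=1,i=7
  ...## -> #   bit 3 = 1  t=0,i=15
  ...#. -> #   bit 2 = 1  t=0,i=3
  ....# -> .   bit 1 = 0  t=0,i=2
  ..... -> .   bit 0 = 0  t=0,i=0
  bits 00010100000110010100101110111100 = 337202108

337202108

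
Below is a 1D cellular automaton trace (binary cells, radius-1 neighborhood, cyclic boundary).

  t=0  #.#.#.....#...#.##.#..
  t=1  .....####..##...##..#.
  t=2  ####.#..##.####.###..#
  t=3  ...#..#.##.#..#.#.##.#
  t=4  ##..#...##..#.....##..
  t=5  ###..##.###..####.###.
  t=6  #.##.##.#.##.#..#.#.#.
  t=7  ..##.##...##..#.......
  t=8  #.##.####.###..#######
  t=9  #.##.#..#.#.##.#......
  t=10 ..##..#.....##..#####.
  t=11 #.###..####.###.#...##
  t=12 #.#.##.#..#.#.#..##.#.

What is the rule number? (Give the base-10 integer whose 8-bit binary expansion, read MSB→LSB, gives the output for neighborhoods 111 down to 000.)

89

  [7] ### => .  t=1,i=6
  [6] ##. => #  t=0,i=17
  [5] #.# => .  t=0,i=1
  [4] #.. => #  t=0,i=5
  [3] .## => #  t=0,i=16
  [2] .#. => .  t=0,i=0
  [1] ..# => .  t=0,i=9
  [0] ... => #  t=0,i=6
  bits 01011001 = 89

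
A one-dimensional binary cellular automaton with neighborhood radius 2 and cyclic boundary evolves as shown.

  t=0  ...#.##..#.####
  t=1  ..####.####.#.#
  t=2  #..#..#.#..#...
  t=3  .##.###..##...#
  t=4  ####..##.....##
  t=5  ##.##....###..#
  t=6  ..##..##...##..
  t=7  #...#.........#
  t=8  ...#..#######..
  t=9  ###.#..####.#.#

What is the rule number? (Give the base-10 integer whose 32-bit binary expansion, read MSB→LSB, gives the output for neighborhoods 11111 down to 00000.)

2655365671

  #####|#  b31=1 t=4,i=0
  ####.|.  b30=0 t=0,i=13
  ###.#|.  b29=0 t=1,i=5
  ###..|#  b28=1 t=0,i=14
  ##.##|#  b27=1 t=1,i=6
  ##.#.|#  b26=1 t=1,i=11
  ##..#|#  b25=1 t=0,i=7
  ##...|.  b24=0 t=0,i=0
  #.###|.  b23=0 t=0,i=11
  #.##.|#  b22=1 t=0,i=5
  #.#.#|.  b21=0 t=1,i=12
  #.#..|.  b20=0 t=1,i=14
  #..##|.  b19=0 t=1,i=1
  #..#.|#  b18=1 t=0,i=8
  #...#|.  b17=0 t=0,i=1
  #....|#  b16=1 t=4,i=9
  .####|#  b15=1 t=0,i=12
  .###.|.  b14=0 t=3,i=5
  .##.#|#  b13=1 t=3,i=2
  .##..|.  b12=0 t=0,i=6
  .#.##|#  b11=1 t=0,i=4
  .#.#.|.  b10=0 t=1,i=13
  .#..#|#  b9=1 t=1,i=0
  .#...|.  b8=0 t=2,i=12
  ..###|.  b7=0 t=1,i=2
  ..##.|.  b6=0 t=3,i=9
  ..#.#|#  b5=1 t=0,i=3
  ..#..|.  b4=0 t=2,i=0
  ...##|.  b3=0 t=4,i=12
  ...#.|#  b2=1 t=0,i=2
  ....#|#  b1=1 t=4,i=11
  .....|#  b0=1 t=4,i=10
  bits 10011110010001011010101000100111 = 2655365671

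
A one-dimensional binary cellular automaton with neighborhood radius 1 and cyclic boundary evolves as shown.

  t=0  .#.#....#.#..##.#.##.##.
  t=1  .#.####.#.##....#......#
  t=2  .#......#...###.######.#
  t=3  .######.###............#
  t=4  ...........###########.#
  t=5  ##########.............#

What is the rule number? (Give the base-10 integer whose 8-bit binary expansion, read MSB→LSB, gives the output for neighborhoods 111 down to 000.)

  ###|.  b7=0 t=1,i=4
  ##.|.  b6=0 t=0,i=14
  #.#|.  b5=0 t=0,i=2
  #..|#  b4=1 t=0,i=4
  .##|.  b3=0 t=0,i=13
  .#.|#  b2=1 t=0,i=1
  ..#|.  b1=0 t=0,i=0
  ...|#  b0=1 t=0,i=5
  bits 00010101 = 21

21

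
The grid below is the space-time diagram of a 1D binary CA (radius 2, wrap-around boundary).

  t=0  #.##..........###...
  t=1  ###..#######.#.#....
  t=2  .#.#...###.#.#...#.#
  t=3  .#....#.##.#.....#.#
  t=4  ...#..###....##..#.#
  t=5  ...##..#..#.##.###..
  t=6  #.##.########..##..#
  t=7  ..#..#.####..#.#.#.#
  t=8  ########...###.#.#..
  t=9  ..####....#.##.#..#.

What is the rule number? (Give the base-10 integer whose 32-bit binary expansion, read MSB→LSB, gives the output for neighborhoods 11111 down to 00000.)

2732935801

  [31] ##### => #  t=1,i=7
  [30] ####. => .  t=1,i=10
  [29] ###.# => #  t=1,i=11
  [28] ###.. => .  t=0,i=16
  [27] ##.## => .  t=5,i=14
  [26] ##.#. => .  t=1,i=12
  [25] ##..# => #  t=1,i=3
  [24] ##... => .  t=0,i=4
  [23] #.### => #  t=5,i=15
  [22] #.##. => #  t=0,i=2
  [21] #.#.# => #  t=1,i=13
  [20] #.#.. => .  t=1,i=15
  [19] #..## => .  t=1,i=4
  [18] #..#. => #  t=4,i=16
  [17] #...# => .  t=0,i=18
  [16] #.... => #  t=0,i=5
  [15] .#### => .  t=1,i=6
  [14] .###. => #  t=0,i=15
  [13] .##.# => .  t=3,i=9
  [12] .##.. => .  t=0,i=3
  [11] .#.## => #  t=0,i=1
  [10] .#.#. => .  t=1,i=14
  [9] .#..# => #  t=4,i=4
  [8] .#... => .  t=1,i=16
  [7] ..### => .  t=0,i=14
  [6] ..##. => #  t=4,i=13
  [5] ..#.# => #  t=0,i=0
  [4] ..#.. => #  t=4,i=3
  [3] ...## => #  t=0,i=13
  [2] ...#. => .  t=0,i=19
  [1] ....# => .  t=0,i=12
  [0] ..... => #  t=0,i=6
  bits 10100010111001010100101001111001 = 2732935801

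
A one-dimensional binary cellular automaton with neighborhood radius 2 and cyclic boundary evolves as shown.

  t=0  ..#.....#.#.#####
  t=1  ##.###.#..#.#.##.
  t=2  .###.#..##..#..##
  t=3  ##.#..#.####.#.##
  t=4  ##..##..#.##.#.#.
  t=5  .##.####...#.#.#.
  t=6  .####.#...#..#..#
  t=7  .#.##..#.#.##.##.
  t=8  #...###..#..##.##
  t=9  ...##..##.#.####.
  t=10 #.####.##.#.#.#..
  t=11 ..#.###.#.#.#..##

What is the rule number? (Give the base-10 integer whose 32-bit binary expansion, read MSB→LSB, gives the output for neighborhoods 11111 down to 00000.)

3936695245

  nb #####: next=#  (t=0,i=14, bit31=1)
  nb ####.: next=#  (t=0,i=15, bit30=1)
  nb ###.#: next=#  (t=1,i=5, bit29=1)
  nb ###..: next=.  (t=0,i=16, bit28=0)
  nb ##.##: next=#  (t=1,i=2, bit27=1)
  nb ##.#.: next=.  (t=1,i=6, bit26=0)
  nb ##..#: next=#  (t=0,i=0, bit25=1)
  nb ##...: next=.  (t=5,i=8, bit24=0)
  nb #.###: next=#  (t=0,i=12, bit23=1)
  nb #.##.: next=.  (t=1,i=0, bit22=0)
  nb #.#.#: next=#  (t=0,i=10, bit21=1)
  nb #.#..: next=.  (t=1,i=7, bit20=0)
  nb #..##: next=.  (t=2,i=7, bit19=0)
  nb #..#.: next=#  (t=0,i=1, bit18=1)
  nb #...#: next=.  (t=5,i=9, bit17=0)
  nb #....: next=#  (t=0,i=4, bit16=1)
  nb .####: next=.  (t=0,i=13, bit15=0)
  nb .###.: next=.  (t=1,i=4, bit14=0)
  nb .##.#: next=#  (t=1,i=1, bit13=1)
  nb .##..: next=#  (t=2,i=9, bit12=1)
  nb .#.##: next=.  (t=0,i=11, bit11=0)
  nb .#.#.: next=.  (t=0,i=9, bit10=0)
  nb .#..#: next=#  (t=1,i=8, bit9=1)
  nb .#...: next=#  (t=0,i=3, bit8=1)
  nb ..###: next=#  (t=8,i=4, bit7=1)
  nb ..##.: next=#  (t=2,i=8, bit6=1)
  nb ..#.#: next=.  (t=0,i=8, bit5=0)
  nb ..#..: next=.  (t=0,i=2, bit4=0)
  nb ...##: next=#  (t=8,i=3, bit3=1)
  nb ...#.: next=#  (t=0,i=7, bit2=1)
  nb ....#: next=.  (t=0,i=6, bit1=0)
  nb .....: next=#  (t=0,i=5, bit0=1)
  bits 11101010101001010011001111001101 = 3936695245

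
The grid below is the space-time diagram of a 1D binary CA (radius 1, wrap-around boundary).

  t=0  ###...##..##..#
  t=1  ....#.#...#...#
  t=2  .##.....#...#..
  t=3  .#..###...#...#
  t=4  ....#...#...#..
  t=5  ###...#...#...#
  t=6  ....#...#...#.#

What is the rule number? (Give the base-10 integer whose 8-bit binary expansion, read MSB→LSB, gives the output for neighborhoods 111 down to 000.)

  ###|.  b7=0 t=0,i=0
  ##.|.  b6=0 t=0,i=2
  #.#|.  b5=0 t=1,i=5
  #..|.  b4=0 t=0,i=3
  .##|#  b3=1 t=0,i=6
  .#.|.  b2=0 t=1,i=4
  ..#|.  b1=0 t=0,i=5
  ...|#  b0=1 t=0,i=4
  bits 00001001 = 9

9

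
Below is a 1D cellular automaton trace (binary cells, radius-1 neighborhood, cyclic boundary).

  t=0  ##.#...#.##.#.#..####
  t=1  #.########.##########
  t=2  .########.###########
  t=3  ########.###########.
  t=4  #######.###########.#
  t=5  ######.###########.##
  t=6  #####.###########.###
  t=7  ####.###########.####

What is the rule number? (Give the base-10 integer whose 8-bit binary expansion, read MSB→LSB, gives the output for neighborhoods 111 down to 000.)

  ###|#  b7=1 t=0,i=0
  ##.|.  b6=0 t=0,i=1
  #.#|#  b5=1 t=0,i=2
  #..|#  b4=1 t=0,i=4
  .##|#  b3=1 t=0,i=9
  .#.|#  b2=1 t=0,i=3
  ..#|#  b1=1 t=0,i=6
  ...|#  b0=1 t=0,i=5
  bits 10111111 = 191

191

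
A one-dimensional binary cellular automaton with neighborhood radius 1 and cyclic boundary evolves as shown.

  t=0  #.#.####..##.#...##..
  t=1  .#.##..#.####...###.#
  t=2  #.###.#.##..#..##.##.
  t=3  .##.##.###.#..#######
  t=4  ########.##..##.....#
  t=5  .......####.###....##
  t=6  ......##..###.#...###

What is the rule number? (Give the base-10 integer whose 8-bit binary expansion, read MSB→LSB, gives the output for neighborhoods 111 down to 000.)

106

  ### -> .   bit 7 = 0  t=0,i=5
  ##. -> #   bit 6 = 1  t=0,i=7
  #.# -> #   bit 5 = 1  t=0,i=1
  #.. -> .   bit 4 = 0  t=0,i=8
  .## -> #   bit 3 = 1  t=0,i=4
  .#. -> .   bit 2 = 0  t=0,i=0
  ..# -> #   bit 1 = 1  t=0,i=9
  ... -> .   bit 0 = 0  t=0,i=15
  bits 01101010 = 106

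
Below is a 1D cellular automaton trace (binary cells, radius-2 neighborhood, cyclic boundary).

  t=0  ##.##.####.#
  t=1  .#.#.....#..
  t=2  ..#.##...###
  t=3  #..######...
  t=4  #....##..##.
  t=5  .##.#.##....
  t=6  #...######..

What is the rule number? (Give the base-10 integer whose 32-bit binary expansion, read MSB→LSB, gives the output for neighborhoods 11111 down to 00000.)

  #####|#  b31=1 t=3,i=5
  ####.|.  b30=0 t=0,i=8
  ###.#|#  b29=1 t=0,i=1
  ###..|.  b28=0 t=2,i=11
  ##.##|.  b27=0 t=0,i=2
  ##.#.|.  b26=0 t=4,i=11
  ##..#|#  b25=1 t=2,i=0
  ##...|#  b24=1 t=2,i=6
  #.###|.  b23=0 t=0,i=6
  #.##.|#  b22=1 t=0,i=3
  #.#.#|#  b21=1 t=5,i=4
  #.#..|.  b20=0 t=1,i=3
  #..##|.  b19=0 t=3,i=2
  #..#.|.  b18=0 t=2,i=1
  #...#|#  b17=1 t=1,i=11
  #....|#  b16=1 t=1,i=5
  .####|.  b15=0 t=0,i=7
  .###.|.  b14=0 t=0,i=0
  .##.#|.  b13=0 t=0,i=4
  .##..|#  b12=1 t=2,i=5
  .#.##|#  b11=1 t=2,i=3
  .#.#.|#  b10=1 t=1,i=2
  .#..#|.  b9=0 t=3,i=1
  .#...|#  b8=1 t=1,i=4
  ..###|.  b7=0 t=2,i=9
  ..##.|.  b6=0 t=4,i=5
  ..#.#|.  b5=0 t=1,i=1
  ..#..|#  b4=1 t=1,i=9
  ...##|#  b3=1 t=2,i=8
  ...#.|.  b2=0 t=1,i=0
  ....#|.  b1=0 t=1,i=7
  .....|.  b0=0 t=1,i=6
  bits 10100011011000110001110100011000 = 2741181720

2741181720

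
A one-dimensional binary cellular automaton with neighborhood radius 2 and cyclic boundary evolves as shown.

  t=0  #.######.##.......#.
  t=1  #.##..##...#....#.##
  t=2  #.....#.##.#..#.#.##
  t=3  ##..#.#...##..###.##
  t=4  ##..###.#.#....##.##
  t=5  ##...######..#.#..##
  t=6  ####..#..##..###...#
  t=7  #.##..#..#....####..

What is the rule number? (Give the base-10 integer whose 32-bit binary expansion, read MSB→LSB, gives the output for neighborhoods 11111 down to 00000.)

1974649970

  nb #####: next=.  (t=0,i=4, bit31=0)
  nb ####.: next=#  (t=0,i=6, bit30=1)
  nb ###.#: next=#  (t=0,i=7, bit29=1)
  nb ###..: next=#  (t=2,i=0, bit28=1)
  nb ##.##: next=.  (t=0,i=8, bit27=0)
  nb ##.#.: next=#  (t=2,i=10, bit26=1)
  nb ##..#: next=.  (t=1,i=4, bit25=0)
  nb ##...: next=#  (t=0,i=11, bit24=1)
  nb #.###: next=#  (t=0,i=2, bit23=1)
  nb #.##.: next=.  (t=0,i=9, bit22=0)
  nb #.#.#: next=#  (t=0,i=0, bit21=1)
  nb #.#..: next=#  (t=2,i=11, bit20=1)
  nb #..##: next=.  (t=1,i=5, bit19=0)
  nb #..#.: next=.  (t=2,i=13, bit18=0)
  nb #...#: next=#  (t=1,i=9, bit17=1)
  nb #....: next=.  (t=0,i=12, bit16=0)
  nb .####: next=#  (t=0,i=3, bit15=1)
  nb .###.: next=#  (t=1,i=19, bit14=1)
  nb .##.#: next=.  (t=2,i=9, bit13=0)
  nb .##..: next=.  (t=0,i=10, bit12=0)
  nb .#.##: next=.  (t=0,i=1, bit11=0)
  nb .#.#.: next=#  (t=0,i=19, bit10=1)
  nb .#..#: next=.  (t=2,i=12, bit9=0)
  nb .#...: next=.  (t=1,i=12, bit8=0)
  nb ..###: next=.  (t=3,i=14, bit7=0)
  nb ..##.: next=#  (t=1,i=6, bit6=1)
  nb ..#.#: next=#  (t=0,i=18, bit5=1)
  nb ..#..: next=#  (t=1,i=11, bit4=1)
  nb ...##: next=.  (t=3,i=9, bit3=0)
  nb ...#.: next=.  (t=0,i=17, bit2=0)
  nb ....#: next=#  (t=0,i=16, bit1=1)
  nb .....: next=.  (t=0,i=13, bit0=0)
  bits 01110101101100101100010001110010 = 1974649970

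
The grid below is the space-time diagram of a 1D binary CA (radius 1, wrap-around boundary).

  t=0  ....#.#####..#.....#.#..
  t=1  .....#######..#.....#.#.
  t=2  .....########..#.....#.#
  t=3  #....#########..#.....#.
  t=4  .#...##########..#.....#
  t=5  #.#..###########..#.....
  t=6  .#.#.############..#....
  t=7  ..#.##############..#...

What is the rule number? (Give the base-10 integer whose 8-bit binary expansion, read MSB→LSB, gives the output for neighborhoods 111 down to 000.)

  [7] ### => #  t=0,i=7
  [6] ##. => #  t=0,i=10
  [5] #.# => #  t=0,i=5
  [4] #.. => #  t=0,i=11
  [3] .## => #  t=0,i=6
  [2] .#. => .  t=0,i=4
  [1] ..# => .  t=0,i=3
  [0] ... => .  t=0,i=0
  bits 11111000 = 248

248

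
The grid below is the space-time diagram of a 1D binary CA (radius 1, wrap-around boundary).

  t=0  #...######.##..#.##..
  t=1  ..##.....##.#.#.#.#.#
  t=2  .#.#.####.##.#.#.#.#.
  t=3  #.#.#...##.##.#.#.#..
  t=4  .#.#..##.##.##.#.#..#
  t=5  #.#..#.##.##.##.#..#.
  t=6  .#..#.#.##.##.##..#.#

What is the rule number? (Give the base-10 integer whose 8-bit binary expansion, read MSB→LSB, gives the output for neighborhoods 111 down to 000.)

  ### -> .   bit 7 = 0  t=0,i=5
  ##. -> #   bit 6 = 1  t=0,i=9
  #.# -> #   bit 5 = 1  t=0,i=10
  #.. -> .   bit 4 = 0  t=0,i=1
  .## -> .   bit 3 = 0  t=0,i=4
  .#. -> .   bit 2 = 0  t=0,i=0
  ..# -> #   bit 1 = 1  t=0,i=3
  ... -> #   bit 0 = 1  t=0,i=2
  bits 01100011 = 99

99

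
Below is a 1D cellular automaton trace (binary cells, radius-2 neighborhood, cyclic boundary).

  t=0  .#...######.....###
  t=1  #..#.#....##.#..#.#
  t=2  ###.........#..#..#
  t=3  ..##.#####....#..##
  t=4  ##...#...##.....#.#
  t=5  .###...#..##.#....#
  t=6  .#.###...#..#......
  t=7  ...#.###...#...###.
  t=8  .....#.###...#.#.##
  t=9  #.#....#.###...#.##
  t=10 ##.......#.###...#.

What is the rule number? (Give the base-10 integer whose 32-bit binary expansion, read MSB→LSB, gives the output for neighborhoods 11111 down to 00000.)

  [31] ##### => .  t=0,i=7
  [30] ####. => .  t=0,i=9
  [29] ###.# => #  t=0,i=18
  [28] ###.. => #  t=0,i=10
  [27] ##.## => .  t=3,i=4
  [26] ##.#. => #  t=0,i=0
  [25] ##..# => #  t=1,i=1
  [24] ##... => #  t=0,i=11
  [23] #.### => #  t=3,i=5
  [22] #.##. => #  t=1,i=18
  [21] #.#.# => #  t=8,i=15
  [20] #.#.. => .  t=0,i=1
  [19] #..## => #  t=2,i=17
  [18] #..#. => #  t=1,i=2
  [17] #...# => #  t=0,i=3
  [16] #.... => .  t=0,i=12
  [15] .#### => .  t=0,i=6
  [14] .###. => .  t=0,i=17
  [13] .##.# => .  t=1,i=11
  [12] .##.. => #  t=1,i=0
  [11] .#.## => .  t=1,i=17
  [10] .#.#. => .  t=1,i=4
  [9] .#..# => .  t=1,i=14
  [8] .#... => .  t=0,i=2
  [7] ..### => #  t=0,i=5
  [6] ..##. => .  t=1,i=10
  [5] ..#.# => .  t=1,i=3
  [4] ..#.. => .  t=2,i=12
  [3] ...## => .  t=0,i=4
  [2] ...#. => .  t=2,i=11
  [1] ....# => .  t=0,i=14
  [0] ..... => #  t=0,i=13
  bits 00110111111011100001000010000001 = 938348673

938348673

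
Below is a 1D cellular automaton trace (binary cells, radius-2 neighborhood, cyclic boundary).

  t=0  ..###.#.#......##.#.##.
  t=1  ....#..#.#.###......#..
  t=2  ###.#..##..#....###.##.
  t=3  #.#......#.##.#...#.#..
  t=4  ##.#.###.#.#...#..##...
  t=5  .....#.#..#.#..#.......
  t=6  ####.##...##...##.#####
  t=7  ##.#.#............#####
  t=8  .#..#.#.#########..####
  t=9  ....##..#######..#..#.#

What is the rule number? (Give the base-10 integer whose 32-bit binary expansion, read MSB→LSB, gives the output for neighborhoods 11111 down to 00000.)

2730526003

  nb #####: next=#  (t=6,i=0, bit31=1)
  nb ####.: next=.  (t=6,i=2, bit30=0)
  nb ###.#: next=#  (t=0,i=4, bit29=1)
  nb ###..: next=.  (t=1,i=13, bit28=0)
  nb ##.##: next=.  (t=2,i=19, bit27=0)
  nb ##.#.: next=.  (t=0,i=5, bit26=0)
  nb ##..#: next=#  (t=2,i=9, bit25=1)
  nb ##...: next=.  (t=0,i=22, bit24=0)
  nb #.###: next=#  (t=1,i=11, bit23=1)
  nb #.##.: next=#  (t=0,i=20, bit22=1)
  nb #.#.#: next=.  (t=0,i=6, bit21=0)
  nb #.#..: next=.  (t=0,i=8, bit20=0)
  nb #..##: next=.  (t=2,i=6, bit19=0)
  nb #..#.: next=.  (t=1,i=6, bit18=0)
  nb #...#: next=.  (t=0,i=0, bit17=0)
  nb #....: next=.  (t=0,i=10, bit16=0)
  nb .####: next=#  (t=6,i=19, bit15=1)
  nb .###.: next=.  (t=0,i=3, bit14=0)
  nb .##.#: next=.  (t=0,i=16, bit13=0)
  nb .##..: next=.  (t=0,i=21, bit12=0)
  nb .#.##: next=.  (t=0,i=19, bit11=0)
  nb .#.#.: next=#  (t=0,i=7, bit10=1)
  nb .#..#: next=.  (t=1,i=5, bit9=0)
  nb .#...: next=#  (t=0,i=9, bit8=1)
  nb ..###: next=.  (t=0,i=2, bit7=0)
  nb ..##.: next=.  (t=0,i=15, bit6=0)
  nb ..#.#: next=#  (t=1,i=7, bit5=1)
  nb ..#..: next=#  (t=1,i=4, bit4=1)
  nb ...##: next=.  (t=0,i=1, bit3=0)
  nb ...#.: next=.  (t=1,i=3, bit2=0)
  nb ....#: next=#  (t=0,i=13, bit1=1)
  nb .....: next=#  (t=0,i=11, bit0=1)
  bits 10100010110000001000010100110011 = 2730526003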